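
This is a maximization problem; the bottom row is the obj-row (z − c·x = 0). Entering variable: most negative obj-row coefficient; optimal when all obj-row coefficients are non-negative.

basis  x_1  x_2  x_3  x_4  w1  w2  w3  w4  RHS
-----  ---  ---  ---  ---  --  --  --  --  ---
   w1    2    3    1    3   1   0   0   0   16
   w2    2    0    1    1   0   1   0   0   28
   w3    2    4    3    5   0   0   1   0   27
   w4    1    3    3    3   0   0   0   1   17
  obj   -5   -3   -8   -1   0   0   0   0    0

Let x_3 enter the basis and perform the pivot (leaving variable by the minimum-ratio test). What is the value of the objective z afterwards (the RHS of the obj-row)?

Ratio test on column x_3 — row 1: 16/1 = 16; row 2: 28/1 = 28; row 3: 27/3 = 9; row 4: 17/3 = 17/3. Minimum is 17/3 at row 4 (w4 leaves); pivot element 3.
Pivot on row 4; the obj-row RHS becomes 0 − (-8)·(17/3) = 136/3.

136/3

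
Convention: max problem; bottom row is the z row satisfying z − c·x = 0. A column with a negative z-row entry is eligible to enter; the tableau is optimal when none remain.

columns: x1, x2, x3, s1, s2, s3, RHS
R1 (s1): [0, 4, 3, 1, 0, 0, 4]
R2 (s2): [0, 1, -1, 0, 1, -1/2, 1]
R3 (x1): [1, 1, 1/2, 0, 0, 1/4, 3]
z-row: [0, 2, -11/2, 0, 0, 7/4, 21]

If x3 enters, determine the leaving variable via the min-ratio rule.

Column x3 entries and ratios — s1: 4/3 = 4/3; s2: -1 ≤ 0, skip; x1: 3/(1/2) = 6.
Smallest ratio is 4/3 in the row of s1, so s1 leaves.

s1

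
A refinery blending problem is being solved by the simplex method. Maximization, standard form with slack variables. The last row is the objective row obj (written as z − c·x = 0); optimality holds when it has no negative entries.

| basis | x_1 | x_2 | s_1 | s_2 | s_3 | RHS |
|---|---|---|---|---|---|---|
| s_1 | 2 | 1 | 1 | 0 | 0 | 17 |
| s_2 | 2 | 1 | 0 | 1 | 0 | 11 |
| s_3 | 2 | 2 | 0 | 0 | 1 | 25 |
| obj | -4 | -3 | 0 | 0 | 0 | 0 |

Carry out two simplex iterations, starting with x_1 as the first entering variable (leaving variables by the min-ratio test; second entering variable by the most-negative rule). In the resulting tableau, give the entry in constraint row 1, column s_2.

Ratio test on column x_1 — row 1: 17/2 = 17/2; row 2: 11/2 = 11/2; row 3: 25/2 = 25/2. Minimum is 11/2 at row 2 (s_2 leaves); pivot element 2.
Divide row 2 by 2; eliminate column x_1 from the other rows.
Second iteration: most negative obj-row entry is -1 in column x_2, so x_2 enters.
Ratio test on column x_2 — row 1: entry 0 ≤ 0; row 2: (11/2)/(1/2) = 11; row 3: 14/1 = 14. Minimum is 11 at row 2 (x_1 leaves); pivot element 1/2.
Divide row 2 by 1/2; eliminate column x_2 from the other rows.
After both pivots, the entry at constraint row 1, column s_2 is -1.

-1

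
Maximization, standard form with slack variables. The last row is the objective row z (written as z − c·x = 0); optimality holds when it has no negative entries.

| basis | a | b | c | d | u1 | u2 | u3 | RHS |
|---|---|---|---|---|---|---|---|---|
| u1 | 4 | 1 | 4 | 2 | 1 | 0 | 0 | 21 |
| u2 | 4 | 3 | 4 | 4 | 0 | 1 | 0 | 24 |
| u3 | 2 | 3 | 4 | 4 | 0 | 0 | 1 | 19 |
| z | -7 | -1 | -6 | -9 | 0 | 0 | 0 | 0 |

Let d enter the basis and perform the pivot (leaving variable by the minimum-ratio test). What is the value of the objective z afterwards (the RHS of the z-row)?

Ratio test on column d — row 1: 21/2 = 21/2; row 2: 24/4 = 6; row 3: 19/4 = 19/4. Minimum is 19/4 at row 3 (u3 leaves); pivot element 4.
Pivot on row 3; the z-row RHS becomes 0 − (-9)·(19/4) = 171/4.

171/4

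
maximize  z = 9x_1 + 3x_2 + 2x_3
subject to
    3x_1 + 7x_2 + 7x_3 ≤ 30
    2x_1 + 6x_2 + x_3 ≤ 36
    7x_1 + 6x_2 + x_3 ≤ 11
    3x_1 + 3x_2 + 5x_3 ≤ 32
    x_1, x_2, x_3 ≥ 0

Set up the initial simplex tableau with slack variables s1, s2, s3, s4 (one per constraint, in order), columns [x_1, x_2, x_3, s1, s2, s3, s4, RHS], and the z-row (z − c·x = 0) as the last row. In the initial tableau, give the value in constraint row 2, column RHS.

36

The RHS of constraint 2 is b_2 = 36.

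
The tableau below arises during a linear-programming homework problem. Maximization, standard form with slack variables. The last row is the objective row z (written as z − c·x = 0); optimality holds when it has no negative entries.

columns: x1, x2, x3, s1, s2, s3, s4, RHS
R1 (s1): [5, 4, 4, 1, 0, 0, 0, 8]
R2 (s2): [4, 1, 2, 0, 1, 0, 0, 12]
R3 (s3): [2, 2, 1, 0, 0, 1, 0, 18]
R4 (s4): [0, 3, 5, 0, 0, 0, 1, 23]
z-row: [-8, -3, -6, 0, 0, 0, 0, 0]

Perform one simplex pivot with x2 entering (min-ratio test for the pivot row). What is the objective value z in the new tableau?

6

Ratio test on column x2 — row 1: 8/4 = 2; row 2: 12/1 = 12; row 3: 18/2 = 9; row 4: 23/3 = 23/3. Minimum is 2 at row 1 (s1 leaves); pivot element 4.
Pivot on row 1; the z-row RHS becomes 0 − (-3)·2 = 6.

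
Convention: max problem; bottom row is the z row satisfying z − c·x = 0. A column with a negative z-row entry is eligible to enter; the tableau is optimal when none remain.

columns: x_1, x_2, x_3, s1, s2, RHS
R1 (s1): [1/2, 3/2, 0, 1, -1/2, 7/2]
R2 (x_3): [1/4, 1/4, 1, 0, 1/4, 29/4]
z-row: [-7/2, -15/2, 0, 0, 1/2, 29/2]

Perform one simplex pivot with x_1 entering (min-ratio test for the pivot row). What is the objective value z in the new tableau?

39

Ratio test on column x_1 — row 1: (7/2)/(1/2) = 7; row 2: (29/4)/(1/4) = 29. Minimum is 7 at row 1 (s1 leaves); pivot element 1/2.
Pivot on row 1; the z-row RHS becomes 29/2 − (-7/2)·7 = 39.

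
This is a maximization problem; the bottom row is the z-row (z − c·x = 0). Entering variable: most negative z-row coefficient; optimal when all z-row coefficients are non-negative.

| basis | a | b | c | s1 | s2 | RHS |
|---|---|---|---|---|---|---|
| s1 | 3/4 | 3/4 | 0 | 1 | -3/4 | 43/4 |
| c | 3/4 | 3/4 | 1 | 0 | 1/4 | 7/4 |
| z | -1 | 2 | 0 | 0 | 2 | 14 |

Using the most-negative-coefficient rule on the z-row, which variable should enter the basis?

Negative z-row entries: a: -1.
The most negative is -1 in column a, so a enters.

a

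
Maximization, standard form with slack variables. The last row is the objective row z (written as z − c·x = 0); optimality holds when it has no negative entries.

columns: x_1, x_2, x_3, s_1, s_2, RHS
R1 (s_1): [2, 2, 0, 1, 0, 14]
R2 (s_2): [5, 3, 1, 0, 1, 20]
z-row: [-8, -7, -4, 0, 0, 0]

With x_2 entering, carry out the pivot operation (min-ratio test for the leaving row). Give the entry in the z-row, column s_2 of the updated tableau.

Ratio test on column x_2 — row 1: 14/2 = 7; row 2: 20/3 = 20/3. Minimum is 20/3 at row 2 (s_2 leaves); pivot element 3.
Divide row 2 by 3; eliminate column x_2 from the other rows.
z-row update in column s_2: 0 − (-7)·(1/3) = 7/3.

7/3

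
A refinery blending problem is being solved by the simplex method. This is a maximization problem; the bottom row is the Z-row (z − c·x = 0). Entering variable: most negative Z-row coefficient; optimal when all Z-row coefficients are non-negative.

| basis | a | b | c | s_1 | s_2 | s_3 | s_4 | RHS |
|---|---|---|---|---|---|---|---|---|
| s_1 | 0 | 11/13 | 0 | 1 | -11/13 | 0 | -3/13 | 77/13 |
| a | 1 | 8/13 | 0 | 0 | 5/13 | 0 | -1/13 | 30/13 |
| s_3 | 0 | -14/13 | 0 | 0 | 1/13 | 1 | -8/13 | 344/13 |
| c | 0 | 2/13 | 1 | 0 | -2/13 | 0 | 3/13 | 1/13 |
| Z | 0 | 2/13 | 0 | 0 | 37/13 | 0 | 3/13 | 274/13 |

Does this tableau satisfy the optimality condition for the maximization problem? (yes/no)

Every Z-row coefficient is ≥ 0, so the tableau is optimal.

yes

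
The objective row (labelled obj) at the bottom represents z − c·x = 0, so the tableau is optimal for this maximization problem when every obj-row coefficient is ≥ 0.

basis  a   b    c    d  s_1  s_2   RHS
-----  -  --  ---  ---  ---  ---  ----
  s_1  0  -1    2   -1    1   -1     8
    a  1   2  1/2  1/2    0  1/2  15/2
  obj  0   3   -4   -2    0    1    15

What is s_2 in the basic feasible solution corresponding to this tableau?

s_2 is not in the basis, so in the current basic feasible solution s_2 = 0.

0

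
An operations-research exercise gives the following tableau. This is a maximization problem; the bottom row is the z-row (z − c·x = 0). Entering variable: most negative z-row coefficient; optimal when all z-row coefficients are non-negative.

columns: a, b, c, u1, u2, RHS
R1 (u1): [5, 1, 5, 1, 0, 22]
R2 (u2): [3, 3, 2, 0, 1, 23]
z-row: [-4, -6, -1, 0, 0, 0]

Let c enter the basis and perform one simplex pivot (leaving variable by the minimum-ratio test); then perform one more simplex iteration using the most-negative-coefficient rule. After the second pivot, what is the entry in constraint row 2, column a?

Ratio test on column c — row 1: 22/5 = 22/5; row 2: 23/2 = 23/2. Minimum is 22/5 at row 1 (u1 leaves); pivot element 5.
Divide row 1 by 5; eliminate column c from the other rows.
Second iteration: most negative z-row entry is -29/5 in column b, so b enters.
Ratio test on column b — row 1: (22/5)/(1/5) = 22; row 2: (71/5)/(13/5) = 71/13. Minimum is 71/13 at row 2 (u2 leaves); pivot element 13/5.
Divide row 2 by 13/5; eliminate column b from the other rows.
After both pivots, the entry at constraint row 2, column a is 5/13.

5/13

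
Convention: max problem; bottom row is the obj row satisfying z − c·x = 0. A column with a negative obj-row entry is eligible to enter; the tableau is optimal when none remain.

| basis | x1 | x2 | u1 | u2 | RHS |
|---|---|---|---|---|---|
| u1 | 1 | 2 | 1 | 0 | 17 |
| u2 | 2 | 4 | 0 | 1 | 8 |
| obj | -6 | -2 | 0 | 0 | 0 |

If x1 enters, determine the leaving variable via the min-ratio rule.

Column x1 entries and ratios — u1: 17/1 = 17; u2: 8/2 = 4.
Smallest ratio is 4 in the row of u2, so u2 leaves.

u2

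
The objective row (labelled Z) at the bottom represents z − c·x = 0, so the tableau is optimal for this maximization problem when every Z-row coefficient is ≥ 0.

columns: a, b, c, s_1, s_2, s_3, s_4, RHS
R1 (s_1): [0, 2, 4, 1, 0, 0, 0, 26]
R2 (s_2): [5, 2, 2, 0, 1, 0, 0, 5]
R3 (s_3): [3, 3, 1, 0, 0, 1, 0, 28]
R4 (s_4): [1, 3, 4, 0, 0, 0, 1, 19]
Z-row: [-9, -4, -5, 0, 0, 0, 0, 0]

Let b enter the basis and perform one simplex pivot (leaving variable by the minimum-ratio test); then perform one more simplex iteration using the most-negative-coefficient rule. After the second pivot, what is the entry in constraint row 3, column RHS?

Ratio test on column b — row 1: 26/2 = 13; row 2: 5/2 = 5/2; row 3: 28/3 = 28/3; row 4: 19/3 = 19/3. Minimum is 5/2 at row 2 (s_2 leaves); pivot element 2.
Divide row 2 by 2; eliminate column b from the other rows.
Second iteration: most negative Z-row entry is -1 in column c, so c enters.
Ratio test on column c — row 1: 21/2 = 21/2; row 2: (5/2)/1 = 5/2; row 3: entry -2 ≤ 0; row 4: (23/2)/1 = 23/2. Minimum is 5/2 at row 2 (b leaves); pivot element 1.
Divide row 2 by 1; eliminate column c from the other rows.
After both pivots, the entry at constraint row 3, column RHS is 51/2.

51/2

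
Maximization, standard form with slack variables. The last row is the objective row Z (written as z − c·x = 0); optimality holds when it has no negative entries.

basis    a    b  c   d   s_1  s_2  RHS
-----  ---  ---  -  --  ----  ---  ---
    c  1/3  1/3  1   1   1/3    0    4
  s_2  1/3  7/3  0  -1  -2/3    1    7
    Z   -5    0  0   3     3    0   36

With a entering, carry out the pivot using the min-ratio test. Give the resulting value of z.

Ratio test on column a — row 1: 4/(1/3) = 12; row 2: 7/(1/3) = 21. Minimum is 12 at row 1 (c leaves); pivot element 1/3.
Pivot on row 1; the Z-row RHS becomes 36 − (-5)·12 = 96.

96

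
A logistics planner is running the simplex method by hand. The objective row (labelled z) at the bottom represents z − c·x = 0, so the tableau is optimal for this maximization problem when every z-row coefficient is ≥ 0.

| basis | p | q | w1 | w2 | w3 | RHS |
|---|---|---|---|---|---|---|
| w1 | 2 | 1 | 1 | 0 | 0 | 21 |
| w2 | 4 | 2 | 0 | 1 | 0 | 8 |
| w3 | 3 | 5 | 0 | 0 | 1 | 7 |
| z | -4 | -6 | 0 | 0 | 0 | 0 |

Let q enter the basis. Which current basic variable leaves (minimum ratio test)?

w3

Column q entries and ratios — w1: 21/1 = 21; w2: 8/2 = 4; w3: 7/5 = 7/5.
Smallest ratio is 7/5 in the row of w3, so w3 leaves.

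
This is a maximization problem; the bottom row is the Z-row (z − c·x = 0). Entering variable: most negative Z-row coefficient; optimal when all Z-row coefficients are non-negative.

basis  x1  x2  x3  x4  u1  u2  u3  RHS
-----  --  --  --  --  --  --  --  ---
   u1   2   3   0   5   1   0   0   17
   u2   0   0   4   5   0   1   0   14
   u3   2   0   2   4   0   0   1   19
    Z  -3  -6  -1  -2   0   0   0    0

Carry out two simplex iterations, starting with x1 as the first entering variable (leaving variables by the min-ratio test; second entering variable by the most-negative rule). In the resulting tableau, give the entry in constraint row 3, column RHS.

19

Ratio test on column x1 — row 1: 17/2 = 17/2; row 2: entry 0 ≤ 0; row 3: 19/2 = 19/2. Minimum is 17/2 at row 1 (u1 leaves); pivot element 2.
Divide row 1 by 2; eliminate column x1 from the other rows.
Second iteration: most negative Z-row entry is -3/2 in column x2, so x2 enters.
Ratio test on column x2 — row 1: (17/2)/(3/2) = 17/3; row 2: entry 0 ≤ 0; row 3: entry -3 ≤ 0. Minimum is 17/3 at row 1 (x1 leaves); pivot element 3/2.
Divide row 1 by 3/2; eliminate column x2 from the other rows.
After both pivots, the entry at constraint row 3, column RHS is 19.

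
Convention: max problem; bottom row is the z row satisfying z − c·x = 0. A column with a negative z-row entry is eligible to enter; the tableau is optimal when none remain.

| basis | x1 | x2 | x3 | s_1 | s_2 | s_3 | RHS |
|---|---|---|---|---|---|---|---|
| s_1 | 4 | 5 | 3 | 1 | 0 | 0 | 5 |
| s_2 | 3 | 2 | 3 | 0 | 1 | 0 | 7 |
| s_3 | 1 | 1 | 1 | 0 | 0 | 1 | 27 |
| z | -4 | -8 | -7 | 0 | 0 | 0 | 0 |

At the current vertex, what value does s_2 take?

s_2 is basic (row 2); its value is the RHS of that row, 7.

7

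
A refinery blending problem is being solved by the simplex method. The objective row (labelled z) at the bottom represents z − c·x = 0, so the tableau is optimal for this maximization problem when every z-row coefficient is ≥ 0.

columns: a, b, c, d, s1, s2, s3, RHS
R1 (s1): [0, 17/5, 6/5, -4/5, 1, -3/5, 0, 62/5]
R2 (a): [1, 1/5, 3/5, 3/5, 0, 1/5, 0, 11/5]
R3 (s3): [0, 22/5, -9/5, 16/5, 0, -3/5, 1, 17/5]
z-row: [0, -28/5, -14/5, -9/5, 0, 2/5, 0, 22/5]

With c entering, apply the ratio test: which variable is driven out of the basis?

Column c entries and ratios — s1: (62/5)/(6/5) = 31/3; a: (11/5)/(3/5) = 11/3; s3: -9/5 ≤ 0, skip.
Smallest ratio is 11/3 in the row of a, so a leaves.

a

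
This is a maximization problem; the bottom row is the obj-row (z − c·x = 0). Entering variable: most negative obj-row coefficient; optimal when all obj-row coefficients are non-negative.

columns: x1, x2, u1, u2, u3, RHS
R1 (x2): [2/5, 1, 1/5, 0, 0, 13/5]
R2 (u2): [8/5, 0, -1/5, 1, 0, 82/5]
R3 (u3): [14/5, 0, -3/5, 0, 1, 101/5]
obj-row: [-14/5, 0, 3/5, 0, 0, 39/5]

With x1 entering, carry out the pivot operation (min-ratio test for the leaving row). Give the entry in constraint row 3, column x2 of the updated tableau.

-7

Ratio test on column x1 — row 1: (13/5)/(2/5) = 13/2; row 2: (82/5)/(8/5) = 41/4; row 3: (101/5)/(14/5) = 101/14. Minimum is 13/2 at row 1 (x2 leaves); pivot element 2/5.
Divide row 1 by 2/5; eliminate column x1 from the other rows.
Row 3 update in column x2: 0 − (14/5)·(5/2) = -7.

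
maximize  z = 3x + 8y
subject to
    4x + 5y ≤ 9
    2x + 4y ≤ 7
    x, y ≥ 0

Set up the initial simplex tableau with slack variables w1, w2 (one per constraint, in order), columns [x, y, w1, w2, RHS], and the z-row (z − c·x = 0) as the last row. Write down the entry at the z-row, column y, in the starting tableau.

The z-row carries the negated objective coefficients: the y entry is -8.

-8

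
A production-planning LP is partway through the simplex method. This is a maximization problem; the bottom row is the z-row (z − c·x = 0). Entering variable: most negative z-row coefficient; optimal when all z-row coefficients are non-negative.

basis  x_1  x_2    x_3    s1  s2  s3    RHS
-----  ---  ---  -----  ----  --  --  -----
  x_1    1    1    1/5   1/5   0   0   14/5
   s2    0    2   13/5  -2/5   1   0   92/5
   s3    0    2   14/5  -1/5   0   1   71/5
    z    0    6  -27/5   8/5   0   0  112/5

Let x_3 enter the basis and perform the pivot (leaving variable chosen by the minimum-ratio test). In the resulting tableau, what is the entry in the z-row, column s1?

Ratio test on column x_3 — row 1: (14/5)/(1/5) = 14; row 2: (92/5)/(13/5) = 92/13; row 3: (71/5)/(14/5) = 71/14. Minimum is 71/14 at row 3 (s3 leaves); pivot element 14/5.
Divide row 3 by 14/5; eliminate column x_3 from the other rows.
z-row update in column s1: 8/5 − (-27/5)·(-1/14) = 17/14.

17/14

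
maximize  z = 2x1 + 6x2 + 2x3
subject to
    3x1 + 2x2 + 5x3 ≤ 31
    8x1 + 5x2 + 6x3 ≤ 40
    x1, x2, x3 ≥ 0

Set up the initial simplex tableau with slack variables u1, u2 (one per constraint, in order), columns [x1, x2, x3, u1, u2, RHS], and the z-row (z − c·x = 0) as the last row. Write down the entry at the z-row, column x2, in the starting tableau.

The z-row carries the negated objective coefficients: the x2 entry is -6.

-6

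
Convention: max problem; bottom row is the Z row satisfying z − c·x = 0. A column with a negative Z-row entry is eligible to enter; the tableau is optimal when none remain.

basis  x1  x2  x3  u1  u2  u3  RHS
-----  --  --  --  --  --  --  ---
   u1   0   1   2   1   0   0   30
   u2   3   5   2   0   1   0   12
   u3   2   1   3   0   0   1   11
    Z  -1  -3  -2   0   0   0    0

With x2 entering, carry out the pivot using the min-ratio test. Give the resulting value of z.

36/5

Ratio test on column x2 — row 1: 30/1 = 30; row 2: 12/5 = 12/5; row 3: 11/1 = 11. Minimum is 12/5 at row 2 (u2 leaves); pivot element 5.
Pivot on row 2; the Z-row RHS becomes 0 − (-3)·(12/5) = 36/5.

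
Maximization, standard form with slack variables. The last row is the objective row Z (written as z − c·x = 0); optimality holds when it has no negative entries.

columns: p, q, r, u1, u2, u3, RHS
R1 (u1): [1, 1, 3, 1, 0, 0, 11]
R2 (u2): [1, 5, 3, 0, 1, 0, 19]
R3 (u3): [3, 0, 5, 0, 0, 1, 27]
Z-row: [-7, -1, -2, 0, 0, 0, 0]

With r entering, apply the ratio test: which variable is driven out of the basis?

u1

Column r entries and ratios — u1: 11/3 = 11/3; u2: 19/3 = 19/3; u3: 27/5 = 27/5.
Smallest ratio is 11/3 in the row of u1, so u1 leaves.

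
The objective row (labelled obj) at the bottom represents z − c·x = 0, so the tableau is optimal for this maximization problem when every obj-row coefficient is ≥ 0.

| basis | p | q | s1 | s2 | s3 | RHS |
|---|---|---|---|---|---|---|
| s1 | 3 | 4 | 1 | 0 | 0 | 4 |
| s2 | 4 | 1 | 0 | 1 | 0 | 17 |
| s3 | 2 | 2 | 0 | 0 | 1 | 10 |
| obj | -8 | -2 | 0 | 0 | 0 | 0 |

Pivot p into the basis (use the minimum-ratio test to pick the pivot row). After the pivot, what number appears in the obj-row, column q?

Ratio test on column p — row 1: 4/3 = 4/3; row 2: 17/4 = 17/4; row 3: 10/2 = 5. Minimum is 4/3 at row 1 (s1 leaves); pivot element 3.
Divide row 1 by 3; eliminate column p from the other rows.
obj-row update in column q: -2 − (-8)·(4/3) = 26/3.

26/3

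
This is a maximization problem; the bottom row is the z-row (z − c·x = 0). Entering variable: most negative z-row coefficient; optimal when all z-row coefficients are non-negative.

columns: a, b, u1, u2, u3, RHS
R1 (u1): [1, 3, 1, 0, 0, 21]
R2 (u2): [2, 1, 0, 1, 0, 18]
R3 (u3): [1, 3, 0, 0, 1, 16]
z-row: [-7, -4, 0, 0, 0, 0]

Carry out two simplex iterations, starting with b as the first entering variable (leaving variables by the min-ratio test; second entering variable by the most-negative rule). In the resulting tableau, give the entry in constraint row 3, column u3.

Ratio test on column b — row 1: 21/3 = 7; row 2: 18/1 = 18; row 3: 16/3 = 16/3. Minimum is 16/3 at row 3 (u3 leaves); pivot element 3.
Divide row 3 by 3; eliminate column b from the other rows.
Second iteration: most negative z-row entry is -17/3 in column a, so a enters.
Ratio test on column a — row 1: entry 0 ≤ 0; row 2: (38/3)/(5/3) = 38/5; row 3: (16/3)/(1/3) = 16. Minimum is 38/5 at row 2 (u2 leaves); pivot element 5/3.
Divide row 2 by 5/3; eliminate column a from the other rows.
After both pivots, the entry at constraint row 3, column u3 is 2/5.

2/5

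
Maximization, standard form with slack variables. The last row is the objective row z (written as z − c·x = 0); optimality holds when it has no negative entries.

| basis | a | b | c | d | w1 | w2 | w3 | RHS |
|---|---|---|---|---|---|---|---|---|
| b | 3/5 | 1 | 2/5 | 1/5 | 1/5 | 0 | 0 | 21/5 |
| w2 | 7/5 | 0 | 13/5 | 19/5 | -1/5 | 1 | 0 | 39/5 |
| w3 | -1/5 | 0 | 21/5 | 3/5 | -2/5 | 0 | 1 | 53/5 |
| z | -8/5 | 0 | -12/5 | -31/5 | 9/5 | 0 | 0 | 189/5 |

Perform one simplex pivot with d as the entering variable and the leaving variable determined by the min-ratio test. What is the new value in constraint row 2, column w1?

Ratio test on column d — row 1: (21/5)/(1/5) = 21; row 2: (39/5)/(19/5) = 39/19; row 3: (53/5)/(3/5) = 53/3. Minimum is 39/19 at row 2 (w2 leaves); pivot element 19/5.
Divide row 2 by 19/5; eliminate column d from the other rows.
In the new row 2, the w1 entry is the old entry divided by the pivot: (-1/5)/(19/5) = -1/19.

-1/19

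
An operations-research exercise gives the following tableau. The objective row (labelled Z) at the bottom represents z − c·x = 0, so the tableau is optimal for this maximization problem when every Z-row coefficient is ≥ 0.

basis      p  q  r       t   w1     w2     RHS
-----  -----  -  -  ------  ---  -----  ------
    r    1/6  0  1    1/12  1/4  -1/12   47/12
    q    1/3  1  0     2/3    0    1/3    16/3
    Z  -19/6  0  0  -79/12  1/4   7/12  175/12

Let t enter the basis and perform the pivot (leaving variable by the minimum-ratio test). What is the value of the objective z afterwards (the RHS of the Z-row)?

Ratio test on column t — row 1: (47/12)/(1/12) = 47; row 2: (16/3)/(2/3) = 8. Minimum is 8 at row 2 (q leaves); pivot element 2/3.
Pivot on row 2; the Z-row RHS becomes 175/12 − (-79/12)·8 = 269/4.

269/4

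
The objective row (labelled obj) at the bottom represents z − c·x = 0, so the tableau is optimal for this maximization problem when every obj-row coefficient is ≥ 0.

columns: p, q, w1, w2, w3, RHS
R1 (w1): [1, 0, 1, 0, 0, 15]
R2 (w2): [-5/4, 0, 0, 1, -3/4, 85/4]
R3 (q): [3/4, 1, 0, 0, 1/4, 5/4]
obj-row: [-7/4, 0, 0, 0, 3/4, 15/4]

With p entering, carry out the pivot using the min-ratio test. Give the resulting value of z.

20/3

Ratio test on column p — row 1: 15/1 = 15; row 2: entry -5/4 ≤ 0; row 3: (5/4)/(3/4) = 5/3. Minimum is 5/3 at row 3 (q leaves); pivot element 3/4.
Pivot on row 3; the obj-row RHS becomes 15/4 − (-7/4)·(5/3) = 20/3.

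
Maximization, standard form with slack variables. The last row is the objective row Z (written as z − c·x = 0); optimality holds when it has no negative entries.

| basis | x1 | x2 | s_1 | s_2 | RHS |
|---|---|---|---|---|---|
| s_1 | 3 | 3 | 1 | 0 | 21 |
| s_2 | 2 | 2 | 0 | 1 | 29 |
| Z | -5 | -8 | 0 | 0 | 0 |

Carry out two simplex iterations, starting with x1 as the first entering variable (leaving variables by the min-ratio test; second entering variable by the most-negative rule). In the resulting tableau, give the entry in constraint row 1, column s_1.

Ratio test on column x1 — row 1: 21/3 = 7; row 2: 29/2 = 29/2. Minimum is 7 at row 1 (s_1 leaves); pivot element 3.
Divide row 1 by 3; eliminate column x1 from the other rows.
Second iteration: most negative Z-row entry is -3 in column x2, so x2 enters.
Ratio test on column x2 — row 1: 7/1 = 7; row 2: entry 0 ≤ 0. Minimum is 7 at row 1 (x1 leaves); pivot element 1.
Divide row 1 by 1; eliminate column x2 from the other rows.
After both pivots, the entry at constraint row 1, column s_1 is 1/3.

1/3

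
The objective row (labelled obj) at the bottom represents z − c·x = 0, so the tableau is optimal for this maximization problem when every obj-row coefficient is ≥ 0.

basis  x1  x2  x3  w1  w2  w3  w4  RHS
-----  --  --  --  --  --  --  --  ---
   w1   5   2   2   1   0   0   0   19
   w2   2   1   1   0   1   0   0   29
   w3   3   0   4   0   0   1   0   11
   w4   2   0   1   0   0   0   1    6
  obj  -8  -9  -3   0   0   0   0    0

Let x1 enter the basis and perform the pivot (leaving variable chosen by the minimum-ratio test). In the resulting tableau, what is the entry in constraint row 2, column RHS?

23

Ratio test on column x1 — row 1: 19/5 = 19/5; row 2: 29/2 = 29/2; row 3: 11/3 = 11/3; row 4: 6/2 = 3. Minimum is 3 at row 4 (w4 leaves); pivot element 2.
Divide row 4 by 2; eliminate column x1 from the other rows.
Row 2 update in column RHS: 29 − 2·3 = 23.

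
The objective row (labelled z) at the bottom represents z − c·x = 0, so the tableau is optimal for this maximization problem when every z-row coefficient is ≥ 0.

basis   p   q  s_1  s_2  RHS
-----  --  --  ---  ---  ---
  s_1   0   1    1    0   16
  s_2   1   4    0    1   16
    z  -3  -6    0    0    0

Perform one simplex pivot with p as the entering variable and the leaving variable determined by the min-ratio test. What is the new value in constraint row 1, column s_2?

Ratio test on column p — row 1: entry 0 ≤ 0; row 2: 16/1 = 16. Minimum is 16 at row 2 (s_2 leaves); pivot element 1.
Divide row 2 by 1; eliminate column p from the other rows.
Row 1 update in column s_2: 0 − 0·1 = 0.

0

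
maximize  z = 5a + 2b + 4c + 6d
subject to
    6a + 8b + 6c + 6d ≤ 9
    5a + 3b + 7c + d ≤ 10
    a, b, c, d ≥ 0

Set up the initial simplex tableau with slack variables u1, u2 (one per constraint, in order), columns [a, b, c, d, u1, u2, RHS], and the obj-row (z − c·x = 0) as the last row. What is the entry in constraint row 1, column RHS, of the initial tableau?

9

The RHS of constraint 1 is b_1 = 9.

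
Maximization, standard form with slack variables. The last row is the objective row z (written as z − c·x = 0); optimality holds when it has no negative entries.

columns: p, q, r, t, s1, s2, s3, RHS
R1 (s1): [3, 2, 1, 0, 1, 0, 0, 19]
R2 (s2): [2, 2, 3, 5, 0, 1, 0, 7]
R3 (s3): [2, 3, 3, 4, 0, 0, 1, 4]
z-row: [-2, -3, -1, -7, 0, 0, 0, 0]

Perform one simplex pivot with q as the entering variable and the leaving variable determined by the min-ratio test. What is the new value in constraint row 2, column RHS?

13/3

Ratio test on column q — row 1: 19/2 = 19/2; row 2: 7/2 = 7/2; row 3: 4/3 = 4/3. Minimum is 4/3 at row 3 (s3 leaves); pivot element 3.
Divide row 3 by 3; eliminate column q from the other rows.
Row 2 update in column RHS: 7 − 2·(4/3) = 13/3.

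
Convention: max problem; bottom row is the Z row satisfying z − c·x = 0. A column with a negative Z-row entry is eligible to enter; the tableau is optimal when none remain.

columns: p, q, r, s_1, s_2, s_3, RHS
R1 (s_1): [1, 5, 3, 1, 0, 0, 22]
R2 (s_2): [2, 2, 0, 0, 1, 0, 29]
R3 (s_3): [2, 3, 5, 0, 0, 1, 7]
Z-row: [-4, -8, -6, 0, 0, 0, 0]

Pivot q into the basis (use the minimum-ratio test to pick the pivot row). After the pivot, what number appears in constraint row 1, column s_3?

Ratio test on column q — row 1: 22/5 = 22/5; row 2: 29/2 = 29/2; row 3: 7/3 = 7/3. Minimum is 7/3 at row 3 (s_3 leaves); pivot element 3.
Divide row 3 by 3; eliminate column q from the other rows.
Row 1 update in column s_3: 0 − 5·(1/3) = -5/3.

-5/3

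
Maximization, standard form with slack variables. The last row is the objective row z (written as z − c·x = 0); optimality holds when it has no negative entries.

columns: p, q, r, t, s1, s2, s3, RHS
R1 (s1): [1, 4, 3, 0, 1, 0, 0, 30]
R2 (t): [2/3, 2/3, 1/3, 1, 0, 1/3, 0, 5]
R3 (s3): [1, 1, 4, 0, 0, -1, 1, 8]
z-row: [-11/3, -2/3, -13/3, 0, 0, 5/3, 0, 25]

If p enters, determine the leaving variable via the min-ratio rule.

t

Column p entries and ratios — s1: 30/1 = 30; t: 5/(2/3) = 15/2; s3: 8/1 = 8.
Smallest ratio is 15/2 in the row of t, so t leaves.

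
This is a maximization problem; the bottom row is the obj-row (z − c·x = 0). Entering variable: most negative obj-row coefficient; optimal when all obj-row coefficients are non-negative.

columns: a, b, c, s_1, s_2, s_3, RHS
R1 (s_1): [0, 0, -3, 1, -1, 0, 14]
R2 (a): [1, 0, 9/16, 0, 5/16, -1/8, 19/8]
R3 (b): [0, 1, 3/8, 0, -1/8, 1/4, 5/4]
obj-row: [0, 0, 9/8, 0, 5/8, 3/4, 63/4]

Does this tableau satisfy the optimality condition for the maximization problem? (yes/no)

yes

Every obj-row coefficient is ≥ 0, so the tableau is optimal.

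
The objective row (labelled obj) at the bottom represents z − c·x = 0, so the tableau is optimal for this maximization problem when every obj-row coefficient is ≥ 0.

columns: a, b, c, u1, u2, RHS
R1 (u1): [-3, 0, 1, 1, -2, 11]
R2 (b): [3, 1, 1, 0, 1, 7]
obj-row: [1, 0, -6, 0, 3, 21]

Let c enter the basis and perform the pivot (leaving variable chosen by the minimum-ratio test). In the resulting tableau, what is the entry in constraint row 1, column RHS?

4

Ratio test on column c — row 1: 11/1 = 11; row 2: 7/1 = 7. Minimum is 7 at row 2 (b leaves); pivot element 1.
Divide row 2 by 1; eliminate column c from the other rows.
Row 1 update in column RHS: 11 − 1·7 = 4.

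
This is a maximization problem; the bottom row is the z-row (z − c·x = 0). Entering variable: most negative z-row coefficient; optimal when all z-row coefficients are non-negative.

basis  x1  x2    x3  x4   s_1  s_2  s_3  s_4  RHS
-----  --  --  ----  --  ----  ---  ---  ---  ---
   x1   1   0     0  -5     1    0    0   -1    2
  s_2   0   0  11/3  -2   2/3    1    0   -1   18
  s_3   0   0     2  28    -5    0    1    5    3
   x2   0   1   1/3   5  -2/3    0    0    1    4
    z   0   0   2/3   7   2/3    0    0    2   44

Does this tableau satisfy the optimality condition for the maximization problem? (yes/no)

yes

Every z-row coefficient is ≥ 0, so the tableau is optimal.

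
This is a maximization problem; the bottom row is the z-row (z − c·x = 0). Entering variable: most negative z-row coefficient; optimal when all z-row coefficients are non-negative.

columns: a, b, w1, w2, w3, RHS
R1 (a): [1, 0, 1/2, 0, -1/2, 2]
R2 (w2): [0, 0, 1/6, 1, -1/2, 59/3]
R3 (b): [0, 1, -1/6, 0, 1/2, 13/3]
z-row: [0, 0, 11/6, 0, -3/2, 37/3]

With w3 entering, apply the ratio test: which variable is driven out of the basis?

b

Column w3 entries and ratios — a: -1/2 ≤ 0, skip; w2: -1/2 ≤ 0, skip; b: (13/3)/(1/2) = 26/3.
Smallest ratio is 26/3 in the row of b, so b leaves.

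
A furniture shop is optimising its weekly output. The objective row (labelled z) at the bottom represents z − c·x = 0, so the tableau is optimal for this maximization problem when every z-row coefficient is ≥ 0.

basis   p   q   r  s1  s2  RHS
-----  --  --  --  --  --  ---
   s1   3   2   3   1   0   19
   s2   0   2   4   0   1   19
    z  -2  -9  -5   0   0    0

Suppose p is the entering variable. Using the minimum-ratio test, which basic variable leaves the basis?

s1

Column p entries and ratios — s1: 19/3 = 19/3; s2: 0 ≤ 0, skip.
Smallest ratio is 19/3 in the row of s1, so s1 leaves.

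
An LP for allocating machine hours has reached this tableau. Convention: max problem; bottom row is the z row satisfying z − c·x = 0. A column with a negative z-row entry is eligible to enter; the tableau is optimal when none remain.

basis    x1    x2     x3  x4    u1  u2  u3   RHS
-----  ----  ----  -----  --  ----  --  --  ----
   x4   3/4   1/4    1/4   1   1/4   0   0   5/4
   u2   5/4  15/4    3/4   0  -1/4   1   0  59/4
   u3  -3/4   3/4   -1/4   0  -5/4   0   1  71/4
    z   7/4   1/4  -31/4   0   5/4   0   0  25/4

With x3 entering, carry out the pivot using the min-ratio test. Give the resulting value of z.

Ratio test on column x3 — row 1: (5/4)/(1/4) = 5; row 2: (59/4)/(3/4) = 59/3; row 3: entry -1/4 ≤ 0. Minimum is 5 at row 1 (x4 leaves); pivot element 1/4.
Pivot on row 1; the z-row RHS becomes 25/4 − (-31/4)·5 = 45.

45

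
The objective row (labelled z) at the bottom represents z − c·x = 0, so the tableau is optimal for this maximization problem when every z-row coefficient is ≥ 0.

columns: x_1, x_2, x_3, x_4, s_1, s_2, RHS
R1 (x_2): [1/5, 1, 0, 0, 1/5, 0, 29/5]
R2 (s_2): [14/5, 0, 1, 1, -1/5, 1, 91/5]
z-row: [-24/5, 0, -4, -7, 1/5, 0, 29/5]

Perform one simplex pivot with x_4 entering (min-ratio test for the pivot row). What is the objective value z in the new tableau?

Ratio test on column x_4 — row 1: entry 0 ≤ 0; row 2: (91/5)/1 = 91/5. Minimum is 91/5 at row 2 (s_2 leaves); pivot element 1.
Pivot on row 2; the z-row RHS becomes 29/5 − (-7)·(91/5) = 666/5.

666/5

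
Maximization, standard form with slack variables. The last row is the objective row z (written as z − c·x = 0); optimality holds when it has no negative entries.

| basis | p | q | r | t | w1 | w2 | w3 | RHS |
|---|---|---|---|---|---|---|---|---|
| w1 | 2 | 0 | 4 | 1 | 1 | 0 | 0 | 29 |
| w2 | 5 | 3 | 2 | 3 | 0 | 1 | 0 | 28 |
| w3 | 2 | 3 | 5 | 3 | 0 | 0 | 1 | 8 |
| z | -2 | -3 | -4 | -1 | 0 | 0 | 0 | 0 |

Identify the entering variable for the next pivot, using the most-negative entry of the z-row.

r

Negative z-row entries: p: -2, q: -3, r: -4, t: -1.
The most negative is -4 in column r, so r enters.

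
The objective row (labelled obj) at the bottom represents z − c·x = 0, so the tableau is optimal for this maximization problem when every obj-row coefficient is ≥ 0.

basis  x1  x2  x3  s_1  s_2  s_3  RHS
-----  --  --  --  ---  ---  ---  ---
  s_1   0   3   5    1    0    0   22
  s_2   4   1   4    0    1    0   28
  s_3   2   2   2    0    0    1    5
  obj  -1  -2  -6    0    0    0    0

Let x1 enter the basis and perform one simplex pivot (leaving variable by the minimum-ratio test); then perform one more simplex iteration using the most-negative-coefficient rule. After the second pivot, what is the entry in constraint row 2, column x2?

Ratio test on column x1 — row 1: entry 0 ≤ 0; row 2: 28/4 = 7; row 3: 5/2 = 5/2. Minimum is 5/2 at row 3 (s_3 leaves); pivot element 2.
Divide row 3 by 2; eliminate column x1 from the other rows.
Second iteration: most negative obj-row entry is -5 in column x3, so x3 enters.
Ratio test on column x3 — row 1: 22/5 = 22/5; row 2: entry 0 ≤ 0; row 3: (5/2)/1 = 5/2. Minimum is 5/2 at row 3 (x1 leaves); pivot element 1.
Divide row 3 by 1; eliminate column x3 from the other rows.
After both pivots, the entry at constraint row 2, column x2 is -3.

-3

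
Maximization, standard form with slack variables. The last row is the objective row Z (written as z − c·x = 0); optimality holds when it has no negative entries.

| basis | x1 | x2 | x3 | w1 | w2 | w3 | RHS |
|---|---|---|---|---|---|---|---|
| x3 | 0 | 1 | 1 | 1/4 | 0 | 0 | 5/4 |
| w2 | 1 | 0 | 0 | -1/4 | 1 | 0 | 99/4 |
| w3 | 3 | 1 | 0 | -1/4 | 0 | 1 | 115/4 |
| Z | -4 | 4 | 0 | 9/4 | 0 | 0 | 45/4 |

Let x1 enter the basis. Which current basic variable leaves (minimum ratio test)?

w3

Column x1 entries and ratios — x3: 0 ≤ 0, skip; w2: (99/4)/1 = 99/4; w3: (115/4)/3 = 115/12.
Smallest ratio is 115/12 in the row of w3, so w3 leaves.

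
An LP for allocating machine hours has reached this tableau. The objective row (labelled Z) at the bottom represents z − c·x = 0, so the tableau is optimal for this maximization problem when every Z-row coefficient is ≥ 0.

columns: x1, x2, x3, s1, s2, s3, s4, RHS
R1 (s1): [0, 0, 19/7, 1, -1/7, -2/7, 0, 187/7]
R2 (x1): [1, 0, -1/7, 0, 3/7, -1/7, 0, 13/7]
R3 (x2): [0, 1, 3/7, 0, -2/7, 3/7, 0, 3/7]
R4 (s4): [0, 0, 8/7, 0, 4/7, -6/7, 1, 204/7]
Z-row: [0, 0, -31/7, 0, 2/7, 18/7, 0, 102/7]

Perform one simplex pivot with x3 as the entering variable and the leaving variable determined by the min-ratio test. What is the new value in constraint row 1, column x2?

Ratio test on column x3 — row 1: (187/7)/(19/7) = 187/19; row 2: entry -1/7 ≤ 0; row 3: (3/7)/(3/7) = 1; row 4: (204/7)/(8/7) = 51/2. Minimum is 1 at row 3 (x2 leaves); pivot element 3/7.
Divide row 3 by 3/7; eliminate column x3 from the other rows.
Row 1 update in column x2: 0 − (19/7)·(7/3) = -19/3.

-19/3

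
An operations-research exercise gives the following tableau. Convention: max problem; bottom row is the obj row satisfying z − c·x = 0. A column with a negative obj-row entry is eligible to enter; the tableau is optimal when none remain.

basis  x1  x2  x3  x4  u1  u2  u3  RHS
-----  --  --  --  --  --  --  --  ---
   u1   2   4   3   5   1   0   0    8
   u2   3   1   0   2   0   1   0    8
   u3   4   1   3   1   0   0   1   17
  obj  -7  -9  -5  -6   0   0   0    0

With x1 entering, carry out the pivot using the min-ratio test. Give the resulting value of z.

56/3

Ratio test on column x1 — row 1: 8/2 = 4; row 2: 8/3 = 8/3; row 3: 17/4 = 17/4. Minimum is 8/3 at row 2 (u2 leaves); pivot element 3.
Pivot on row 2; the obj-row RHS becomes 0 − (-7)·(8/3) = 56/3.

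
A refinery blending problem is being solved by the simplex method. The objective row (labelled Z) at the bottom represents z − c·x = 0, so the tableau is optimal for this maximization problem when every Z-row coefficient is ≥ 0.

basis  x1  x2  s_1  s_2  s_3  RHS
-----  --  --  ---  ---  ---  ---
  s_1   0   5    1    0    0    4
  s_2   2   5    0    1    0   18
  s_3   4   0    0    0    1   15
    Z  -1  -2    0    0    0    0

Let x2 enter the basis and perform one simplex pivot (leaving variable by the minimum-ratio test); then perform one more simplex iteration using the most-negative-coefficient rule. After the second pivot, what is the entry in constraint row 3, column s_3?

1/4

Ratio test on column x2 — row 1: 4/5 = 4/5; row 2: 18/5 = 18/5; row 3: entry 0 ≤ 0. Minimum is 4/5 at row 1 (s_1 leaves); pivot element 5.
Divide row 1 by 5; eliminate column x2 from the other rows.
Second iteration: most negative Z-row entry is -1 in column x1, so x1 enters.
Ratio test on column x1 — row 1: entry 0 ≤ 0; row 2: 14/2 = 7; row 3: 15/4 = 15/4. Minimum is 15/4 at row 3 (s_3 leaves); pivot element 4.
Divide row 3 by 4; eliminate column x1 from the other rows.
After both pivots, the entry at constraint row 3, column s_3 is 1/4.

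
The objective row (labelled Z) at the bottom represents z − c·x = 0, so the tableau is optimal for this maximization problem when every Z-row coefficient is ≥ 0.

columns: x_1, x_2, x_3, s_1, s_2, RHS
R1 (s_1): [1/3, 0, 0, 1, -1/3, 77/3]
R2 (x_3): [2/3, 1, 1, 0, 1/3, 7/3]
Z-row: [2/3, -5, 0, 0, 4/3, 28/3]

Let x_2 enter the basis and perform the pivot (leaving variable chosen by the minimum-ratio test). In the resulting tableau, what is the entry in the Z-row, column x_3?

5

Ratio test on column x_2 — row 1: entry 0 ≤ 0; row 2: (7/3)/1 = 7/3. Minimum is 7/3 at row 2 (x_3 leaves); pivot element 1.
Divide row 2 by 1; eliminate column x_2 from the other rows.
Z-row update in column x_3: 0 − (-5)·1 = 5.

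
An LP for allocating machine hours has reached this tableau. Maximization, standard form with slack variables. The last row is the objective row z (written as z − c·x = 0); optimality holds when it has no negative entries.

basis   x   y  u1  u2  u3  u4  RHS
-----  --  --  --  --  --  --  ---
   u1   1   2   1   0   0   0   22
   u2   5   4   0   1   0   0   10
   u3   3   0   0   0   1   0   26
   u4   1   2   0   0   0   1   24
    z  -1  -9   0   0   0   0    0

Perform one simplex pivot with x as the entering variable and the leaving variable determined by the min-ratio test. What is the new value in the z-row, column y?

Ratio test on column x — row 1: 22/1 = 22; row 2: 10/5 = 2; row 3: 26/3 = 26/3; row 4: 24/1 = 24. Minimum is 2 at row 2 (u2 leaves); pivot element 5.
Divide row 2 by 5; eliminate column x from the other rows.
z-row update in column y: -9 − (-1)·(4/5) = -41/5.

-41/5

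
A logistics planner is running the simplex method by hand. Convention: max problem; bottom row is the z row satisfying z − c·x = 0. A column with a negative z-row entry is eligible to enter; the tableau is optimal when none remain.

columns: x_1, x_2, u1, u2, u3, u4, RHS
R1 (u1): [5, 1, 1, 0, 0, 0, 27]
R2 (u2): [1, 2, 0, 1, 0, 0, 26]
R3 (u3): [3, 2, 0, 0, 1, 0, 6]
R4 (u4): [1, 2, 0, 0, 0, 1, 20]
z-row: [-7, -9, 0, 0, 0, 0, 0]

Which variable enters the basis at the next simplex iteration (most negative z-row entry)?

x_2

Negative z-row entries: x_1: -7, x_2: -9.
The most negative is -9 in column x_2, so x_2 enters.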